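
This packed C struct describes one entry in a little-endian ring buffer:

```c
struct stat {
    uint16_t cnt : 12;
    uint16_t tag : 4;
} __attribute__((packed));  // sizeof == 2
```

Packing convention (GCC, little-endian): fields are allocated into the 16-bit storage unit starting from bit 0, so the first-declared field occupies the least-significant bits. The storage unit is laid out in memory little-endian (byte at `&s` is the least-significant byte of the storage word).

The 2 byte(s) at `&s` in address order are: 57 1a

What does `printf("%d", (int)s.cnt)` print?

2647

[0]=0x57 [1]=0x1a (little-endian) → word 0x1a57
cnt [0+:12] = (word>>0) & 0xfff = 2647  ←
tag [12+:4] = (word>>12) & 0xf = 1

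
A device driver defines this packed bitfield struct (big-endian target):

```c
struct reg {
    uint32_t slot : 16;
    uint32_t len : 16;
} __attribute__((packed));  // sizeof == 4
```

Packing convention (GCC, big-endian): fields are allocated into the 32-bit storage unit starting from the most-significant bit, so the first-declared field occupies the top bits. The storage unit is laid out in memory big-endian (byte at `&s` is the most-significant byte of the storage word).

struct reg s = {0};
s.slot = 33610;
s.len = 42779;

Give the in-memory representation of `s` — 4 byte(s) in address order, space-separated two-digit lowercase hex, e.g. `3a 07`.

83 4a a7 1b

slot:16 = 33610 → 0x834a << 16 → word 0x834a0000
len:16 = 42779 → 0xa71b << 0 → word 0x834aa71b
word = 0x834aa71b → big-endian bytes:
  [0]=0x83  [1]=0x4a  [2]=0xa7  [3]=0x1b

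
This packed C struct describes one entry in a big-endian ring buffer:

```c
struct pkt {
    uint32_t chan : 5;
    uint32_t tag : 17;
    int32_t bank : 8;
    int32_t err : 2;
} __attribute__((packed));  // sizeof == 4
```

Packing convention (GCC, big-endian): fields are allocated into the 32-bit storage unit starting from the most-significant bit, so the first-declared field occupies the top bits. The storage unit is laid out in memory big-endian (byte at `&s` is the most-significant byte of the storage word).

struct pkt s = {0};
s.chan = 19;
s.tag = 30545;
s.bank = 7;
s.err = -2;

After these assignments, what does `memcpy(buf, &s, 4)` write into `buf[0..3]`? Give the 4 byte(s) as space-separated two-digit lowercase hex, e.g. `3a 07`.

chan:5 = 19 → 0x13 << 27 → word 0x98000000
tag:17 = 30545 → 0x7751 << 10 → word 0x99dd4400
bank:8 = 7 → 0x7 << 2 → word 0x99dd441c
err:2 = -2 → 0x2 << 0 → word 0x99dd441e
word = 0x99dd441e → big-endian bytes:
  [0]=0x99  [1]=0xdd  [2]=0x44  [3]=0x1e

99 dd 44 1e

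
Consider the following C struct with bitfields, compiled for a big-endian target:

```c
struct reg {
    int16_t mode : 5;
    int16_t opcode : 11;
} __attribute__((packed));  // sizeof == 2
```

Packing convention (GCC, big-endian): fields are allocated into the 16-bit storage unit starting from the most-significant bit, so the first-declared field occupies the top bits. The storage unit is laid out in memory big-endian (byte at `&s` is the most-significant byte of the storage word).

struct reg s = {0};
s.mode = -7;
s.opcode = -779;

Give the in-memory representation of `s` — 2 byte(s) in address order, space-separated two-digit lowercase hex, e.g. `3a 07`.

cc f5

mode (5b) val=-7 bits=0x19 at bit 11: 0xc800
opcode (11b) val=-779 bits=0x4f5 at bit 0: 0xccf5
word = 0xccf5 → big-endian bytes:
  [0]=0xcc  [1]=0xf5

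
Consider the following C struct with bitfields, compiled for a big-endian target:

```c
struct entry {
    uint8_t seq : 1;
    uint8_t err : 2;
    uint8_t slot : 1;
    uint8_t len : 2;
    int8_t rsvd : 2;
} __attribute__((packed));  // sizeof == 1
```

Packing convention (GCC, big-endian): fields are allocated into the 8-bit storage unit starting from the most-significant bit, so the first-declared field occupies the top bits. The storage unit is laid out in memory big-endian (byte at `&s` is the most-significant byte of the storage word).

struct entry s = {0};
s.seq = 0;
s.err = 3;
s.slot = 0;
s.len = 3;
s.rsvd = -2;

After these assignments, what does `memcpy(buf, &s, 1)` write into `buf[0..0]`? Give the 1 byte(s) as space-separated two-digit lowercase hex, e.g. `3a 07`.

[7+:1] seq=0 & 0x1 = 0x0; word=0x00
[5+:2] err=3 & 0x3 = 0x3; word=0x60
[4+:1] slot=0 & 0x1 = 0x0; word=0x60
[2+:2] len=3 & 0x3 = 0x3; word=0x6c
[0+:2] rsvd=-2 & 0x3 = 0x2; word=0x6e
word = 0x6e → big-endian bytes:
  [0]=0x6e

6e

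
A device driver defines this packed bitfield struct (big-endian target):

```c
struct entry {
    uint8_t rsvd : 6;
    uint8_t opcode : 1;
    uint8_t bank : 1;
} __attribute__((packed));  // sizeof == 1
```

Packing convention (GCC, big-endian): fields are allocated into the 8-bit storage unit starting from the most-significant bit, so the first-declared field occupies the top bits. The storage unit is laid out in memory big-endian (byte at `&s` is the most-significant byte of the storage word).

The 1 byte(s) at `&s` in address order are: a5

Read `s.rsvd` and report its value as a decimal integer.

41

[0]=0xa5 (big-endian) → word 0xa5
rsvd:6 @ bit 2 → (0xa5>>2)&0x3f = 0x29  ←
opcode:1 @ bit 1 → (0xa5>>1)&0x1 = 0x0
bank:1 @ bit 0 → (0xa5>>0)&0x1 = 0x1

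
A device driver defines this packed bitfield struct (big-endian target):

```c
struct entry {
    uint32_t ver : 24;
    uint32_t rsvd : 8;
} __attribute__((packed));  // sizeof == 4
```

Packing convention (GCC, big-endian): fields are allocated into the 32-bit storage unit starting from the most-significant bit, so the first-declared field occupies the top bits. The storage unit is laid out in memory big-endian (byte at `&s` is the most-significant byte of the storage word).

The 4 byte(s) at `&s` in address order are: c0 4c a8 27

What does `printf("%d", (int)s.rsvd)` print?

[0]=0xc0 [1]=0x4c [2]=0xa8 [3]=0x27 (big-endian) → word 0xc04ca827
ver:24 @ bit 8 → (0xc04ca827>>8)&0xffffff = 0xc04ca8
rsvd:8 @ bit 0 → (0xc04ca827>>0)&0xff = 0x27  ←

39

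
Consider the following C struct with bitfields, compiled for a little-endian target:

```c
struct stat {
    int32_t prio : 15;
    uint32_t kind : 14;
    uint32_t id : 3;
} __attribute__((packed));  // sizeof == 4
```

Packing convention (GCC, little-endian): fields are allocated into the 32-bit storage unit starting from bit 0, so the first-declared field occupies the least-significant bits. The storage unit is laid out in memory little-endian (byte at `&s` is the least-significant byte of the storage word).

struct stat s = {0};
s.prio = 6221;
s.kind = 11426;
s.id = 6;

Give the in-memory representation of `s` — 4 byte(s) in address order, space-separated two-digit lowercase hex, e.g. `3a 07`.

4d 18 51 d6

prio:15 = 6221 → 0x184d << 0 → word 0x0000184d
kind:14 = 11426 → 0x2ca2 << 15 → word 0x1651184d
id:3 = 6 → 0x6 << 29 → word 0xd651184d
word = 0xd651184d → little-endian bytes:
  [0]=0x4d  [1]=0x18  [2]=0x51  [3]=0xd6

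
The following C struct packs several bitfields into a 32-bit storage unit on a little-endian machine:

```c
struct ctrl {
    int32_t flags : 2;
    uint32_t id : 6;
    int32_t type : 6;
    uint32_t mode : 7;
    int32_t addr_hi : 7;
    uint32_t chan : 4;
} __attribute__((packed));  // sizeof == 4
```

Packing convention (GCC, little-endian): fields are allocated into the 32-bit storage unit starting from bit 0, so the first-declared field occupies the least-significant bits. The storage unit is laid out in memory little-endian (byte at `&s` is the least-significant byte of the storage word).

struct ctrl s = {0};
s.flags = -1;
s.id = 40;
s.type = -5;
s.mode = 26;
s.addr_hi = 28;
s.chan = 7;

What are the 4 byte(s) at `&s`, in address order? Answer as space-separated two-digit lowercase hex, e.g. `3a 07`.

[0+:2] flags=-1 & 0x3 = 0x3; word=0x00000003
[2+:6] id=40 & 0x3f = 0x28; word=0x000000a3
[8+:6] type=-5 & 0x3f = 0x3b; word=0x00003ba3
[14+:7] mode=26 & 0x7f = 0x1a; word=0x0006bba3
[21+:7] addr_hi=28 & 0x7f = 0x1c; word=0x0386bba3
[28+:4] chan=7 & 0xf = 0x7; word=0x7386bba3
word = 0x7386bba3 → little-endian bytes:
  [0]=0xa3  [1]=0xbb  [2]=0x86  [3]=0x73

a3 bb 86 73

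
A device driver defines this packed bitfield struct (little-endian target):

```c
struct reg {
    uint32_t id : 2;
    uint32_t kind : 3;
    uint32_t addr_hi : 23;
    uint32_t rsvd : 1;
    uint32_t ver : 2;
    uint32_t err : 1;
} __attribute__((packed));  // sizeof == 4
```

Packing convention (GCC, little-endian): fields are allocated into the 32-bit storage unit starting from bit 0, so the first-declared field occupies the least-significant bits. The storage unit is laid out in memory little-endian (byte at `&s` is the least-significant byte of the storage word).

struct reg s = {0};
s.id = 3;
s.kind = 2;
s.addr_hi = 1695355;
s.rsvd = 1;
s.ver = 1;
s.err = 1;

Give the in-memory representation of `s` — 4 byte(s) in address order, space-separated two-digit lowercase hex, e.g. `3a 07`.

id (2b) val=3 bits=0x3 at bit 0: 0x00000003
kind (3b) val=2 bits=0x2 at bit 2: 0x0000000b
addr_hi (23b) val=1695355 bits=0x19de7b at bit 5: 0x033bcf6b
rsvd (1b) val=1 bits=0x1 at bit 28: 0x133bcf6b
ver (2b) val=1 bits=0x1 at bit 29: 0x333bcf6b
err (1b) val=1 bits=0x1 at bit 31: 0xb33bcf6b
word = 0xb33bcf6b → little-endian bytes:
  [0]=0x6b  [1]=0xcf  [2]=0x3b  [3]=0xb3

6b cf 3b b3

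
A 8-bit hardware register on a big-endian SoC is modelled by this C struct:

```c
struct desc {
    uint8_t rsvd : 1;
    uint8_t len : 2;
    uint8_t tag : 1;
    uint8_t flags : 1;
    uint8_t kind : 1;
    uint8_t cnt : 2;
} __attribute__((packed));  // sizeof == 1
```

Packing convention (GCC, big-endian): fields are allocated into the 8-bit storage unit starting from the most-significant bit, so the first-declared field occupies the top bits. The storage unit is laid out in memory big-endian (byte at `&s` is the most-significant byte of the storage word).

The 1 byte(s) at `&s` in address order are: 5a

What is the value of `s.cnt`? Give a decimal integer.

2

[0]=0x5a (big-endian) → word 0x5a
rsvd [7+:1] = (word>>7) & 0x1 = 0
len [5+:2] = (word>>5) & 0x3 = 2
tag [4+:1] = (word>>4) & 0x1 = 1
flags [3+:1] = (word>>3) & 0x1 = 1
kind [2+:1] = (word>>2) & 0x1 = 0
cnt [0+:2] = (word>>0) & 0x3 = 2  ←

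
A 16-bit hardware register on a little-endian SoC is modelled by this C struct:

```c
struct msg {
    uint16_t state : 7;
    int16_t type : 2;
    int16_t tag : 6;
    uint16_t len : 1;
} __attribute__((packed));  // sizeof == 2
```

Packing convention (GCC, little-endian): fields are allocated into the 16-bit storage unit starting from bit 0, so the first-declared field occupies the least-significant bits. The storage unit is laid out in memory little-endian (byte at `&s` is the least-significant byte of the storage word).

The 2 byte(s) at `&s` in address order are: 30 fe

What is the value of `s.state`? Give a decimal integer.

[0]=0x30 [1]=0xfe (little-endian) → word 0xfe30
state [0+:7] = (word>>0) & 0x7f = 48  ←
type [7+:2] = (word>>7) & 0x3 = 0
tag [9+:6] = (word>>9) & 0x3f = 63
len [15+:1] = (word>>15) & 0x1 = 1

48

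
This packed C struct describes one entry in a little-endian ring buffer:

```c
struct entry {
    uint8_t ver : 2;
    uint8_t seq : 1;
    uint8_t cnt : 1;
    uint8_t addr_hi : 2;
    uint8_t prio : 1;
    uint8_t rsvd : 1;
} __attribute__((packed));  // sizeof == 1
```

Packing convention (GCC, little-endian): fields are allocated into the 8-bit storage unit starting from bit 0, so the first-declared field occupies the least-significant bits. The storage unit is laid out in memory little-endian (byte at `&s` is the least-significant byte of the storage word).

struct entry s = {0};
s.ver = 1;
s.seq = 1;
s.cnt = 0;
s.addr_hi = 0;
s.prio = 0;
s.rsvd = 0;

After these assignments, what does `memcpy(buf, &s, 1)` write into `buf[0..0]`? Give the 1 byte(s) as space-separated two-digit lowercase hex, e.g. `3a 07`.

ver:2 = 1 → 0x1 << 0 → word 0x01
seq:1 = 1 → 0x1 << 2 → word 0x05
cnt:1 = 0 → 0x0 << 3 → word 0x05
addr_hi:2 = 0 → 0x0 << 4 → word 0x05
prio:1 = 0 → 0x0 << 6 → word 0x05
rsvd:1 = 0 → 0x0 << 7 → word 0x05
word = 0x05 → little-endian bytes:
  [0]=0x05

05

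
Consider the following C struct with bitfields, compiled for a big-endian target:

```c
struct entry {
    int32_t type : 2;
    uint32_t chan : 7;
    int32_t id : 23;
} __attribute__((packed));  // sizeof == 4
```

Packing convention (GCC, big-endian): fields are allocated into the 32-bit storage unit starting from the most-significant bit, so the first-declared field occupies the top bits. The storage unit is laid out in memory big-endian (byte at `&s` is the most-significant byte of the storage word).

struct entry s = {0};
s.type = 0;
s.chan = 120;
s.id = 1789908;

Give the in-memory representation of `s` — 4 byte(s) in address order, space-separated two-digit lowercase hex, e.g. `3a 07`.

3c 1b 4f d4

type (2b) val=0 bits=0x0 at bit 30: 0x00000000
chan (7b) val=120 bits=0x78 at bit 23: 0x3c000000
id (23b) val=1789908 bits=0x1b4fd4 at bit 0: 0x3c1b4fd4
word = 0x3c1b4fd4 → big-endian bytes:
  [0]=0x3c  [1]=0x1b  [2]=0x4f  [3]=0xd4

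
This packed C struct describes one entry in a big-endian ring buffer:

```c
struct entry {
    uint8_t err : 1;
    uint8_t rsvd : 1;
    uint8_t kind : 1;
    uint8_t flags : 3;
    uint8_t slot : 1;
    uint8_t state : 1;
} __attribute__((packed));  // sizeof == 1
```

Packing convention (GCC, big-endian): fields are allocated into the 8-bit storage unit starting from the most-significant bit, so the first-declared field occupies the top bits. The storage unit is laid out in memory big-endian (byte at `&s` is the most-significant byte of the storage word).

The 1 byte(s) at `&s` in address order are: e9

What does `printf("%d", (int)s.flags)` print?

2

[0]=0xe9 (big-endian) → word 0xe9
err [7+:1] = (word>>7) & 0x1 = 1
rsvd [6+:1] = (word>>6) & 0x1 = 1
kind [5+:1] = (word>>5) & 0x1 = 1
flags [2+:3] = (word>>2) & 0x7 = 2  ←
slot [1+:1] = (word>>1) & 0x1 = 0
state [0+:1] = (word>>0) & 0x1 = 1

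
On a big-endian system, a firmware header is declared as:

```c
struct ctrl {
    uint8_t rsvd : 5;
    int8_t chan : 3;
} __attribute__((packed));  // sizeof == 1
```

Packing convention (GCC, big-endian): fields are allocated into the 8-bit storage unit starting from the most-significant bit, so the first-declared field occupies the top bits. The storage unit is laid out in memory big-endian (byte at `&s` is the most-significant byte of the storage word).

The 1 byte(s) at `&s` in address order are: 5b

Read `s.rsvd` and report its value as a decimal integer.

[0]=0x5b (big-endian) → word 0x5b
rsvd [3+:5] = (word>>3) & 0x1f = 11  ←
chan [0+:3] = (word>>0) & 0x7 = 3

11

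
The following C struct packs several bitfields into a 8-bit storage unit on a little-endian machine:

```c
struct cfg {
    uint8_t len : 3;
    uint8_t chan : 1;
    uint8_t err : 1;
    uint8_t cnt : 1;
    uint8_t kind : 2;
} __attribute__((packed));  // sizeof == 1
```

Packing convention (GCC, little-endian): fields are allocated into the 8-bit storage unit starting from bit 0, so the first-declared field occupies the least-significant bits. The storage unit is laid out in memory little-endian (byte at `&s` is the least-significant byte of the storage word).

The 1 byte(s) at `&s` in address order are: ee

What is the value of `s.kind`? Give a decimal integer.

[0]=0xee (little-endian) → word 0xee
len:3 @ bit 0 → (0xee>>0)&0x7 = 0x6
chan:1 @ bit 3 → (0xee>>3)&0x1 = 0x1
err:1 @ bit 4 → (0xee>>4)&0x1 = 0x0
cnt:1 @ bit 5 → (0xee>>5)&0x1 = 0x1
kind:2 @ bit 6 → (0xee>>6)&0x3 = 0x3  ←

3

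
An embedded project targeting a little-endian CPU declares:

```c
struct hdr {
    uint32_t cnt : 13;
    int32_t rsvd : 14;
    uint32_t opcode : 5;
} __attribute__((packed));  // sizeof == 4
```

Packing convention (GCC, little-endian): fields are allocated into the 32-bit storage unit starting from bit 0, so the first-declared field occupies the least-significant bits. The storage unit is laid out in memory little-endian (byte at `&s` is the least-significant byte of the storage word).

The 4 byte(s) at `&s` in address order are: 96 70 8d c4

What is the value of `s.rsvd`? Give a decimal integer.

[0]=0x96 [1]=0x70 [2]=0x8d [3]=0xc4 (little-endian) → word 0xc48d7096
cnt:13 @ bit 0 → (0xc48d7096>>0)&0x1fff = 0x1096
rsvd:14 @ bit 13 → (0xc48d7096>>13)&0x3fff = 0x246b  ←
opcode:5 @ bit 27 → (0xc48d7096>>27)&0x1f = 0x18
rsvd signed 14b, MSB=1: 9323 - 16384 = -7061

-7061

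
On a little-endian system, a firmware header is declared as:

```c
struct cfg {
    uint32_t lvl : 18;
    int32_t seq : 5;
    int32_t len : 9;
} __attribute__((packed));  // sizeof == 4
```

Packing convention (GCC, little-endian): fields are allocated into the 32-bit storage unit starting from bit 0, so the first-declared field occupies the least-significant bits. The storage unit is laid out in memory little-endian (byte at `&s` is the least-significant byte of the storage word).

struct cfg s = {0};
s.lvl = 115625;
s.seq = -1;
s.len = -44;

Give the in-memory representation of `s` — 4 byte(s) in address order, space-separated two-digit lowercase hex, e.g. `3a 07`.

a9 c3 7d ea

lvl (18b) val=115625 bits=0x1c3a9 at bit 0: 0x0001c3a9
seq (5b) val=-1 bits=0x1f at bit 18: 0x007dc3a9
len (9b) val=-44 bits=0x1d4 at bit 23: 0xea7dc3a9
word = 0xea7dc3a9 → little-endian bytes:
  [0]=0xa9  [1]=0xc3  [2]=0x7d  [3]=0xea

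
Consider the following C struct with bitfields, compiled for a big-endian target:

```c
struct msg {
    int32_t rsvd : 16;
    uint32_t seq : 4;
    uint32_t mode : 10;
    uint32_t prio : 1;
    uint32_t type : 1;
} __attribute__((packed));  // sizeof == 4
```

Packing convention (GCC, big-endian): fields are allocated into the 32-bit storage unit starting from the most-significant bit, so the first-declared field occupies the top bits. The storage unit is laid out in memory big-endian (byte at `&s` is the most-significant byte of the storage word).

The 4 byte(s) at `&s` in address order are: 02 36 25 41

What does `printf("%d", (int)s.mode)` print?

[0]=0x02 [1]=0x36 [2]=0x25 [3]=0x41 (big-endian) → word 0x02362541
rsvd:16 @ bit 16 → (0x02362541>>16)&0xffff = 0x236
seq:4 @ bit 12 → (0x02362541>>12)&0xf = 0x2
mode:10 @ bit 2 → (0x02362541>>2)&0x3ff = 0x150  ←
prio:1 @ bit 1 → (0x02362541>>1)&0x1 = 0x0
type:1 @ bit 0 → (0x02362541>>0)&0x1 = 0x1

336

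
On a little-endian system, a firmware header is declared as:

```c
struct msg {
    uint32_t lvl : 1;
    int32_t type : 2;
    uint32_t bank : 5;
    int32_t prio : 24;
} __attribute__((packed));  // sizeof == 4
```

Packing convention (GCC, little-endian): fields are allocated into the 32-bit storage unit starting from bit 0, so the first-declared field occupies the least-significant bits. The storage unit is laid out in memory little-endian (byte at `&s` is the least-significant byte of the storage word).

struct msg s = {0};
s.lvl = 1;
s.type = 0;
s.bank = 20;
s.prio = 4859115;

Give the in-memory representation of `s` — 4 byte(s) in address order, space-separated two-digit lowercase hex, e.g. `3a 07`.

a1 eb 24 4a

lvl:1 = 1 → 0x1 << 0 → word 0x00000001
type:2 = 0 → 0x0 << 1 → word 0x00000001
bank:5 = 20 → 0x14 << 3 → word 0x000000a1
prio:24 = 4859115 → 0x4a24eb << 8 → word 0x4a24eba1
word = 0x4a24eba1 → little-endian bytes:
  [0]=0xa1  [1]=0xeb  [2]=0x24  [3]=0x4a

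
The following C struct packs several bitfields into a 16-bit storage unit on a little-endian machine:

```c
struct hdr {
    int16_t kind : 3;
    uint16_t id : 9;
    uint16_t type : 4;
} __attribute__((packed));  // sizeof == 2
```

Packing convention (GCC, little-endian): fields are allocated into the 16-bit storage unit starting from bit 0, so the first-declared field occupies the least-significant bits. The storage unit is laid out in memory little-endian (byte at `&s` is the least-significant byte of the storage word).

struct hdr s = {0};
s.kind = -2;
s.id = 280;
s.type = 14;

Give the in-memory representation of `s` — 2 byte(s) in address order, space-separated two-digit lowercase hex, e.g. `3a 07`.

c6 e8

[0+:3] kind=-2 & 0x7 = 0x6; word=0x0006
[3+:9] id=280 & 0x1ff = 0x118; word=0x08c6
[12+:4] type=14 & 0xf = 0xe; word=0xe8c6
word = 0xe8c6 → little-endian bytes:
  [0]=0xc6  [1]=0xe8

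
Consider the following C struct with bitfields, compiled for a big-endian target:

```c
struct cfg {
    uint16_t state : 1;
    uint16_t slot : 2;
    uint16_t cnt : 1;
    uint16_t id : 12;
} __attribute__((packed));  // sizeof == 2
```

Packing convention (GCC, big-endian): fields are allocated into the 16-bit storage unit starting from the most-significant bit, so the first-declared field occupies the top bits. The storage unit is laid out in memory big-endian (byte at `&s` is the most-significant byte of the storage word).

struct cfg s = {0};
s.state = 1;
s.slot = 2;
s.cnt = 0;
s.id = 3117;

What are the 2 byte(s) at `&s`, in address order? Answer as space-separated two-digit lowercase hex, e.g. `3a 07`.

cc 2d

[15+:1] state=1 & 0x1 = 0x1; word=0x8000
[13+:2] slot=2 & 0x3 = 0x2; word=0xc000
[12+:1] cnt=0 & 0x1 = 0x0; word=0xc000
[0+:12] id=3117 & 0xfff = 0xc2d; word=0xcc2d
word = 0xcc2d → big-endian bytes:
  [0]=0xcc  [1]=0x2d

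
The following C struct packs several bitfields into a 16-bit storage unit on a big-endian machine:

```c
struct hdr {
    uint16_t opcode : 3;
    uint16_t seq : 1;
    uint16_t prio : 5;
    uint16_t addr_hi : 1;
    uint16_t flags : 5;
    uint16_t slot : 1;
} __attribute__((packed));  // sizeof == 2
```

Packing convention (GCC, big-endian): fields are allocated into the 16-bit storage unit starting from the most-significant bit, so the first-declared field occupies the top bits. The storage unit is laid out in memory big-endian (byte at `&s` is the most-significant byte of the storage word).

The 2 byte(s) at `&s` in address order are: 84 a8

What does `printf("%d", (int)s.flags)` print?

20

[0]=0x84 [1]=0xa8 (big-endian) → word 0x84a8
opcode [13+:3] = (word>>13) & 0x7 = 4
seq [12+:1] = (word>>12) & 0x1 = 0
prio [7+:5] = (word>>7) & 0x1f = 9
addr_hi [6+:1] = (word>>6) & 0x1 = 0
flags [1+:5] = (word>>1) & 0x1f = 20  ←
slot [0+:1] = (word>>0) & 0x1 = 0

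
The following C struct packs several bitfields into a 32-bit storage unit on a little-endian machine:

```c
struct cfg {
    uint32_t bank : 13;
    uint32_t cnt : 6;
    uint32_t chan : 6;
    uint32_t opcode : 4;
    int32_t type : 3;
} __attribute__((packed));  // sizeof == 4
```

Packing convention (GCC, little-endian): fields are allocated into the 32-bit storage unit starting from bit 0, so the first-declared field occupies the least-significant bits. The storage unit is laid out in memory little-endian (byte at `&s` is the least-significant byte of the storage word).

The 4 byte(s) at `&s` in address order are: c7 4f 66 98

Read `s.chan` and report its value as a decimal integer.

[0]=0xc7 [1]=0x4f [2]=0x66 [3]=0x98 (little-endian) → word 0x98664fc7
bank [0+:13] = (word>>0) & 0x1fff = 4039
cnt [13+:6] = (word>>13) & 0x3f = 50
chan [19+:6] = (word>>19) & 0x3f = 12  ←
opcode [25+:4] = (word>>25) & 0xf = 12
type [29+:3] = (word>>29) & 0x7 = 4

12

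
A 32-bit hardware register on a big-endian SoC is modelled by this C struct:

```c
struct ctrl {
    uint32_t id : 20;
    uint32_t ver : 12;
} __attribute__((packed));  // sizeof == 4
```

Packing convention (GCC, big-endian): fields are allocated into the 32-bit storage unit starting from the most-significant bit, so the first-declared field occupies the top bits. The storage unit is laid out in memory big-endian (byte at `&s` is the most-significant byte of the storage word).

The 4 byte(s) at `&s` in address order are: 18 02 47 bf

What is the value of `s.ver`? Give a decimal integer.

[0]=0x18 [1]=0x02 [2]=0x47 [3]=0xbf (big-endian) → word 0x180247bf
id [12+:20] = (word>>12) & 0xfffff = 98340
ver [0+:12] = (word>>0) & 0xfff = 1983  ←

1983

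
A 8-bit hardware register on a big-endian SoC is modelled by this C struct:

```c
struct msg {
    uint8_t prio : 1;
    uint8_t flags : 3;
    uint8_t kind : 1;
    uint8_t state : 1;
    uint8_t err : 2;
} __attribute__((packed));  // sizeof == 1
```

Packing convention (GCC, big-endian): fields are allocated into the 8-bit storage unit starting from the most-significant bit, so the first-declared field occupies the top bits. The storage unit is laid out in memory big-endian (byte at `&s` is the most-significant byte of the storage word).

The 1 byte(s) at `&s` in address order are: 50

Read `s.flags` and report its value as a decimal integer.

5

[0]=0x50 (big-endian) → word 0x50
prio:1 @ bit 7 → (0x50>>7)&0x1 = 0x0
flags:3 @ bit 4 → (0x50>>4)&0x7 = 0x5  ←
kind:1 @ bit 3 → (0x50>>3)&0x1 = 0x0
state:1 @ bit 2 → (0x50>>2)&0x1 = 0x0
err:2 @ bit 0 → (0x50>>0)&0x3 = 0x0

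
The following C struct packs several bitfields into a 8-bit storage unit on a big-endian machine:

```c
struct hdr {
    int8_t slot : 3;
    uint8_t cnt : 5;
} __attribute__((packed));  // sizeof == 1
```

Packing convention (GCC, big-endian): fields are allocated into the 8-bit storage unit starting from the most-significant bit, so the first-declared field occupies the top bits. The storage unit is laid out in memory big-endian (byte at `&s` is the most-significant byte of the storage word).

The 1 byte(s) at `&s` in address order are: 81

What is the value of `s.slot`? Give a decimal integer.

[0]=0x81 (big-endian) → word 0x81
slot [5+:3] = (word>>5) & 0x7 = 4  ←
cnt [0+:5] = (word>>0) & 0x1f = 1
slot signed 3b, MSB=1: 4 - 8 = -4

-4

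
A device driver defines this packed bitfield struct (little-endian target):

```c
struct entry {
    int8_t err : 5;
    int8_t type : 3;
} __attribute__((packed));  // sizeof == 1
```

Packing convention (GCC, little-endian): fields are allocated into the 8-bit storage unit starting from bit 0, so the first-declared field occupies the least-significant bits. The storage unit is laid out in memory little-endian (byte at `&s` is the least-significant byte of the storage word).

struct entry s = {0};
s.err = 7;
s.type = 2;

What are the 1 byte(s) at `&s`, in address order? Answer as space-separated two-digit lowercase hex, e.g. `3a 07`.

err:5 = 7 → 0x7 << 0 → word 0x07
type:3 = 2 → 0x2 << 5 → word 0x47
word = 0x47 → little-endian bytes:
  [0]=0x47

47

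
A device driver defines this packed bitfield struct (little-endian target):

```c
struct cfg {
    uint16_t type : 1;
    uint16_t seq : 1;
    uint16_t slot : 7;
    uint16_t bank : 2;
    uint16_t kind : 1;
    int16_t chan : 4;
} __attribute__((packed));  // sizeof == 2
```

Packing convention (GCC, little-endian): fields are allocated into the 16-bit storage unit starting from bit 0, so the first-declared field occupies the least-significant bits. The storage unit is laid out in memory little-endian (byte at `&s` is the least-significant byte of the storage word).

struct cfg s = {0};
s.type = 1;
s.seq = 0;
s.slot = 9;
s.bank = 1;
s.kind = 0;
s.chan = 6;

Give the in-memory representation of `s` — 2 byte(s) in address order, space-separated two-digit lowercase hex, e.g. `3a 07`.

25 62

type (1b) val=1 bits=0x1 at bit 0: 0x0001
seq (1b) val=0 bits=0x0 at bit 1: 0x0001
slot (7b) val=9 bits=0x9 at bit 2: 0x0025
bank (2b) val=1 bits=0x1 at bit 9: 0x0225
kind (1b) val=0 bits=0x0 at bit 11: 0x0225
chan (4b) val=6 bits=0x6 at bit 12: 0x6225
word = 0x6225 → little-endian bytes:
  [0]=0x25  [1]=0x62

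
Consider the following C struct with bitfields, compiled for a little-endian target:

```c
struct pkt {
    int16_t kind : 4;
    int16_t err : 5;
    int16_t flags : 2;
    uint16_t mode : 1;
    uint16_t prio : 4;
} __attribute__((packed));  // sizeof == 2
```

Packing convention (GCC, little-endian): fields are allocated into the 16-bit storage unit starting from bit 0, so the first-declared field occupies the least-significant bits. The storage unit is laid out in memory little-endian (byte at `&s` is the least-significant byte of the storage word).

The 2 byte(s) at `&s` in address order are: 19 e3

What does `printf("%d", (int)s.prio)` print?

14

[0]=0x19 [1]=0xe3 (little-endian) → word 0xe319
kind [0+:4] = (word>>0) & 0xf = 9
err [4+:5] = (word>>4) & 0x1f = 17
flags [9+:2] = (word>>9) & 0x3 = 1
mode [11+:1] = (word>>11) & 0x1 = 0
prio [12+:4] = (word>>12) & 0xf = 14  ←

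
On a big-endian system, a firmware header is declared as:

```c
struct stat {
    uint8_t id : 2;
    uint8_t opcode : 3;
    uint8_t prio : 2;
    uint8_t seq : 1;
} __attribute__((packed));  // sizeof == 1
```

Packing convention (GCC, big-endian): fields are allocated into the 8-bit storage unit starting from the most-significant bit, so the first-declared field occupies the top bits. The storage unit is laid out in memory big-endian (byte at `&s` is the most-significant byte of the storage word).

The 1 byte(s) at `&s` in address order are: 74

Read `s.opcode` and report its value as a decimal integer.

[0]=0x74 (big-endian) → word 0x74
id:2 @ bit 6 → (0x74>>6)&0x3 = 0x1
opcode:3 @ bit 3 → (0x74>>3)&0x7 = 0x6  ←
prio:2 @ bit 1 → (0x74>>1)&0x3 = 0x2
seq:1 @ bit 0 → (0x74>>0)&0x1 = 0x0

6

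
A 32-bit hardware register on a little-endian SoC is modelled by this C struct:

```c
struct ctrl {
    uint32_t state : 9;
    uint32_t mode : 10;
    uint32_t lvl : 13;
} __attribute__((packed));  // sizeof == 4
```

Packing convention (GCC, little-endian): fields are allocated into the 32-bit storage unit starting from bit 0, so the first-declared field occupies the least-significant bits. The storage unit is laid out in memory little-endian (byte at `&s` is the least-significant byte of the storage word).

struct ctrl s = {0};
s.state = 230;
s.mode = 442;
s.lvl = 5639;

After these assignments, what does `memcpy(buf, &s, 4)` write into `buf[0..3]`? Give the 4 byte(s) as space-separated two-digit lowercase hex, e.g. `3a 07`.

e6 74 3b b0

state:9 = 230 → 0xe6 << 0 → word 0x000000e6
mode:10 = 442 → 0x1ba << 9 → word 0x000374e6
lvl:13 = 5639 → 0x1607 << 19 → word 0xb03b74e6
word = 0xb03b74e6 → little-endian bytes:
  [0]=0xe6  [1]=0x74  [2]=0x3b  [3]=0xb0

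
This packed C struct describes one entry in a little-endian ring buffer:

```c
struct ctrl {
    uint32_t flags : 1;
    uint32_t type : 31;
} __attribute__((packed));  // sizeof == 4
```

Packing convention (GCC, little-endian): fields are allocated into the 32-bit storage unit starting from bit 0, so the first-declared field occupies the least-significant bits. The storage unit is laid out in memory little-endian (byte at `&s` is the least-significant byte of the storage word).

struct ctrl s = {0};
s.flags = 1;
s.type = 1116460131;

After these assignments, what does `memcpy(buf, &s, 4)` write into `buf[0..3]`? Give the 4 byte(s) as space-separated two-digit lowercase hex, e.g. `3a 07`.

flags:1 = 1 → 0x1 << 0 → word 0x00000001
type:31 = 1116460131 → 0x428bd463 << 1 → word 0x8517a8c7
word = 0x8517a8c7 → little-endian bytes:
  [0]=0xc7  [1]=0xa8  [2]=0x17  [3]=0x85

c7 a8 17 85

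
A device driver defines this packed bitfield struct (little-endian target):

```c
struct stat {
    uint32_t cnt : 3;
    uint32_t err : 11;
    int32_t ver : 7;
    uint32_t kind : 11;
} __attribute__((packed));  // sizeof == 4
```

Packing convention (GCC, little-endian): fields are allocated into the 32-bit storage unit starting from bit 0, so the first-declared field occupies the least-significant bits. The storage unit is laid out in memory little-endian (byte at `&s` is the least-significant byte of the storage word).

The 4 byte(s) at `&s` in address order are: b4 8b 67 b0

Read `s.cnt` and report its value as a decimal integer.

4

[0]=0xb4 [1]=0x8b [2]=0x67 [3]=0xb0 (little-endian) → word 0xb0678bb4
cnt [0+:3] = (word>>0) & 0x7 = 4  ←
err [3+:11] = (word>>3) & 0x7ff = 374
ver [14+:7] = (word>>14) & 0x7f = 30
kind [21+:11] = (word>>21) & 0x7ff = 1411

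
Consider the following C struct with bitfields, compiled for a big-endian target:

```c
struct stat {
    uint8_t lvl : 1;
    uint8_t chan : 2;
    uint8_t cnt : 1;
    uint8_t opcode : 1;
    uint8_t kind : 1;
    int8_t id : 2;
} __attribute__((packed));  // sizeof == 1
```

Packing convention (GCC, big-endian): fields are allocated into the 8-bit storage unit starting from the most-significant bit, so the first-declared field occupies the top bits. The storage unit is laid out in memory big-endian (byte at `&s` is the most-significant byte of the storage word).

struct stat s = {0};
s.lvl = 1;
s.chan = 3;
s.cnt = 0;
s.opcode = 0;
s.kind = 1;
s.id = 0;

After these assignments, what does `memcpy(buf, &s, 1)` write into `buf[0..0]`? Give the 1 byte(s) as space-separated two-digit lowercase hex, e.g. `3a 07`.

e4

lvl (1b) val=1 bits=0x1 at bit 7: 0x80
chan (2b) val=3 bits=0x3 at bit 5: 0xe0
cnt (1b) val=0 bits=0x0 at bit 4: 0xe0
opcode (1b) val=0 bits=0x0 at bit 3: 0xe0
kind (1b) val=1 bits=0x1 at bit 2: 0xe4
id (2b) val=0 bits=0x0 at bit 0: 0xe4
word = 0xe4 → big-endian bytes:
  [0]=0xe4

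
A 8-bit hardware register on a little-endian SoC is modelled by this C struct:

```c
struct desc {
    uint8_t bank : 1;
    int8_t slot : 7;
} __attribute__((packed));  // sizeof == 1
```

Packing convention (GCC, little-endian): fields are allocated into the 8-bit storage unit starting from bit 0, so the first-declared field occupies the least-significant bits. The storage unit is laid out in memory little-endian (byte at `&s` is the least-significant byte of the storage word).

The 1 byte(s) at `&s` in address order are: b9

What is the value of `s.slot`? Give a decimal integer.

-36

[0]=0xb9 (little-endian) → word 0xb9
bank [0+:1] = (word>>0) & 0x1 = 1
slot [1+:7] = (word>>1) & 0x7f = 92  ←
slot signed 7b, MSB=1: 92 - 128 = -36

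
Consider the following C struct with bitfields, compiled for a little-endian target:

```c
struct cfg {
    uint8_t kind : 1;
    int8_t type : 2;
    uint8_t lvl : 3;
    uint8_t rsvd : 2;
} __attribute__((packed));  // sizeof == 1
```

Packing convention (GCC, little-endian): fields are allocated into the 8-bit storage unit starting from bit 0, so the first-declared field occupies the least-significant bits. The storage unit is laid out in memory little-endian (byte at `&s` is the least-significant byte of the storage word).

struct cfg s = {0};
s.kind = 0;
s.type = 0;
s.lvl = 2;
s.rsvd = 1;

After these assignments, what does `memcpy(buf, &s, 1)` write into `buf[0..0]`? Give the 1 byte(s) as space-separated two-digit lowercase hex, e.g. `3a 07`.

50

kind (1b) val=0 bits=0x0 at bit 0: 0x00
type (2b) val=0 bits=0x0 at bit 1: 0x00
lvl (3b) val=2 bits=0x2 at bit 3: 0x10
rsvd (2b) val=1 bits=0x1 at bit 6: 0x50
word = 0x50 → little-endian bytes:
  [0]=0x50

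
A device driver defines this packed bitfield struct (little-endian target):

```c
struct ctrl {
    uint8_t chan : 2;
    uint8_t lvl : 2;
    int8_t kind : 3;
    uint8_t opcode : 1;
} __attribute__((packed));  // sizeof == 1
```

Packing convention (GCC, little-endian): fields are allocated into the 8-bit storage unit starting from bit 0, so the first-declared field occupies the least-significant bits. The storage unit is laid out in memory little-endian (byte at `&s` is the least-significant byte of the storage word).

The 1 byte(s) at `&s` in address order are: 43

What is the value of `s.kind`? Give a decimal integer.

-4

[0]=0x43 (little-endian) → word 0x43
chan:2 @ bit 0 → (0x43>>0)&0x3 = 0x3
lvl:2 @ bit 2 → (0x43>>2)&0x3 = 0x0
kind:3 @ bit 4 → (0x43>>4)&0x7 = 0x4  ←
opcode:1 @ bit 7 → (0x43>>7)&0x1 = 0x0
kind signed 3b, MSB=1: 4 - 8 = -4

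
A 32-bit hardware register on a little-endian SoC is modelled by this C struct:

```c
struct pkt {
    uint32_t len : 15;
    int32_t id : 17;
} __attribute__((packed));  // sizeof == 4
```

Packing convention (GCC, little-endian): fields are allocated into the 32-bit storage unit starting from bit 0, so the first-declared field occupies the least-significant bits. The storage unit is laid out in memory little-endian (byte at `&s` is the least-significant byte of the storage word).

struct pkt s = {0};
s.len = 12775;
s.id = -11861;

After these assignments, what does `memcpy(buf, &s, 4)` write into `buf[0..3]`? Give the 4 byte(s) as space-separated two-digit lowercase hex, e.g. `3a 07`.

len (15b) val=12775 bits=0x31e7 at bit 0: 0x000031e7
id (17b) val=-11861 bits=0x1d1ab at bit 15: 0xe8d5b1e7
word = 0xe8d5b1e7 → little-endian bytes:
  [0]=0xe7  [1]=0xb1  [2]=0xd5  [3]=0xe8

e7 b1 d5 e8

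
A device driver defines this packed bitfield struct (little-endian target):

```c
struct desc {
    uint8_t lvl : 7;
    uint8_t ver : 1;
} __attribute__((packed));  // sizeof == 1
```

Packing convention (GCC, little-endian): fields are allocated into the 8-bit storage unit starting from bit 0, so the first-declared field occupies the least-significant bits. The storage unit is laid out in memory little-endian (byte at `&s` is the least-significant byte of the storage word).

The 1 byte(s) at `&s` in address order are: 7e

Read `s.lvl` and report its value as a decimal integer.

[0]=0x7e (little-endian) → word 0x7e
lvl:7 @ bit 0 → (0x7e>>0)&0x7f = 0x7e  ←
ver:1 @ bit 7 → (0x7e>>7)&0x1 = 0x0

126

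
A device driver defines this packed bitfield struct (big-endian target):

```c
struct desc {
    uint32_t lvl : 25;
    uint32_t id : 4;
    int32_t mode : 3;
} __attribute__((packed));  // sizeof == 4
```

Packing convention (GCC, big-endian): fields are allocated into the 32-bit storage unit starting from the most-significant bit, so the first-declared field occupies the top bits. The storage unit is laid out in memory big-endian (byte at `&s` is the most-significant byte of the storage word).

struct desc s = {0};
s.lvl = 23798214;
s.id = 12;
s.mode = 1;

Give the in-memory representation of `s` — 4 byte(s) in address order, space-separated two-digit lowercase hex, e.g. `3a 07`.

lvl (25b) val=23798214 bits=0x16b21c6 at bit 7: 0xb590e300
id (4b) val=12 bits=0xc at bit 3: 0xb590e360
mode (3b) val=1 bits=0x1 at bit 0: 0xb590e361
word = 0xb590e361 → big-endian bytes:
  [0]=0xb5  [1]=0x90  [2]=0xe3  [3]=0x61

b5 90 e3 61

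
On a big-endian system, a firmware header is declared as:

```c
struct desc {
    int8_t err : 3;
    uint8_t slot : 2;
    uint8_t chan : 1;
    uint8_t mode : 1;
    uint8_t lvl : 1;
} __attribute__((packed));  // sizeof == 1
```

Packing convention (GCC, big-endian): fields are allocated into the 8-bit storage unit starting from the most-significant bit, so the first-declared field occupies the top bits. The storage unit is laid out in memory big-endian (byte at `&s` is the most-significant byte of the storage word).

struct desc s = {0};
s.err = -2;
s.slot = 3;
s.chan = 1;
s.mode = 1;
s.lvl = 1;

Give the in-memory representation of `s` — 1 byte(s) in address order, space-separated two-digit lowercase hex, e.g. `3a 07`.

df

[5+:3] err=-2 & 0x7 = 0x6; word=0xc0
[3+:2] slot=3 & 0x3 = 0x3; word=0xd8
[2+:1] chan=1 & 0x1 = 0x1; word=0xdc
[1+:1] mode=1 & 0x1 = 0x1; word=0xde
[0+:1] lvl=1 & 0x1 = 0x1; word=0xdf
word = 0xdf → big-endian bytes:
  [0]=0xdf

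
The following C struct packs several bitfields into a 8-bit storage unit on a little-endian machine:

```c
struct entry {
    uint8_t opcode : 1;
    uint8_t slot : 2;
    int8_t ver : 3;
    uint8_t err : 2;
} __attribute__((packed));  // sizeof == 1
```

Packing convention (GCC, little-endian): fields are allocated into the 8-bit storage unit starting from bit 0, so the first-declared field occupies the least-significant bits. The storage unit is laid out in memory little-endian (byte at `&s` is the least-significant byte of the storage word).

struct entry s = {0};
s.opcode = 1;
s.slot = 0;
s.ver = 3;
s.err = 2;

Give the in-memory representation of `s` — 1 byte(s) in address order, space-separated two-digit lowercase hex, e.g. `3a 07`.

opcode (1b) val=1 bits=0x1 at bit 0: 0x01
slot (2b) val=0 bits=0x0 at bit 1: 0x01
ver (3b) val=3 bits=0x3 at bit 3: 0x19
err (2b) val=2 bits=0x2 at bit 6: 0x99
word = 0x99 → little-endian bytes:
  [0]=0x99

99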